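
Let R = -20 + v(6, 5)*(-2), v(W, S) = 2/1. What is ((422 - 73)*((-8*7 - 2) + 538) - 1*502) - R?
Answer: 167042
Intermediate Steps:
v(W, S) = 2 (v(W, S) = 2*1 = 2)
R = -24 (R = -20 + 2*(-2) = -20 - 4 = -24)
((422 - 73)*((-8*7 - 2) + 538) - 1*502) - R = ((422 - 73)*((-8*7 - 2) + 538) - 1*502) - 1*(-24) = (349*((-56 - 2) + 538) - 502) + 24 = (349*(-58 + 538) - 502) + 24 = (349*480 - 502) + 24 = (167520 - 502) + 24 = 167018 + 24 = 167042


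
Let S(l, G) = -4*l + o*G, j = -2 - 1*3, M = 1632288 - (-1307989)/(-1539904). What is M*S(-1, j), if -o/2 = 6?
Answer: 2513565512363/24061 ≈ 1.0447e+8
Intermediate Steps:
o = -12 (o = -2*6 = -12)
M = 2513565512363/1539904 (M = 1632288 - (-1307989)*(-1)/1539904 = 1632288 - 1*1307989/1539904 = 1632288 - 1307989/1539904 = 2513565512363/1539904 ≈ 1.6323e+6)
j = -5 (j = -2 - 3 = -5)
S(l, G) = -12*G - 4*l (S(l, G) = -4*l - 12*G = -12*G - 4*l)
M*S(-1, j) = 2513565512363*(-12*(-5) - 4*(-1))/1539904 = 2513565512363*(60 + 4)/1539904 = (2513565512363/1539904)*64 = 2513565512363/24061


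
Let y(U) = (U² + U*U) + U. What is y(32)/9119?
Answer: 2080/9119 ≈ 0.22810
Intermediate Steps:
y(U) = U + 2*U² (y(U) = (U² + U²) + U = 2*U² + U = U + 2*U²)
y(32)/9119 = (32*(1 + 2*32))/9119 = (32*(1 + 64))*(1/9119) = (32*65)*(1/9119) = 2080*(1/9119) = 2080/9119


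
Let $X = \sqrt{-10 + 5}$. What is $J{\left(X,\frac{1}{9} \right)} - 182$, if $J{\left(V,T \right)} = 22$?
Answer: $-160$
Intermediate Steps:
$X = i \sqrt{5}$ ($X = \sqrt{-5} = i \sqrt{5} \approx 2.2361 i$)
$J{\left(X,\frac{1}{9} \right)} - 182 = 22 - 182 = -160$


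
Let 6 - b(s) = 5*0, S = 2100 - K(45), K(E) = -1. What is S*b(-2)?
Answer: 12606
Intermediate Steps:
S = 2101 (S = 2100 - 1*(-1) = 2100 + 1 = 2101)
b(s) = 6 (b(s) = 6 - 5*0 = 6 - 1*0 = 6 + 0 = 6)
S*b(-2) = 2101*6 = 12606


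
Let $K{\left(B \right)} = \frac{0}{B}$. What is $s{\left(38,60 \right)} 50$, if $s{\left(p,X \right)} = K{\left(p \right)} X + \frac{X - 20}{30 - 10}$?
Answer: $100$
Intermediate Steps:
$K{\left(B \right)} = 0$
$s{\left(p,X \right)} = -1 + \frac{X}{20}$ ($s{\left(p,X \right)} = 0 X + \frac{X - 20}{30 - 10} = 0 + \frac{-20 + X}{20} = 0 + \left(-20 + X\right) \frac{1}{20} = 0 + \left(-1 + \frac{X}{20}\right) = -1 + \frac{X}{20}$)
$s{\left(38,60 \right)} 50 = \left(-1 + \frac{1}{20} \cdot 60\right) 50 = \left(-1 + 3\right) 50 = 2 \cdot 50 = 100$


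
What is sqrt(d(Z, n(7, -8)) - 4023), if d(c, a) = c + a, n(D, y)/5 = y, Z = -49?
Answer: 4*I*sqrt(257) ≈ 64.125*I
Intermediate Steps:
n(D, y) = 5*y
d(c, a) = a + c
sqrt(d(Z, n(7, -8)) - 4023) = sqrt((5*(-8) - 49) - 4023) = sqrt((-40 - 49) - 4023) = sqrt(-89 - 4023) = sqrt(-4112) = 4*I*sqrt(257)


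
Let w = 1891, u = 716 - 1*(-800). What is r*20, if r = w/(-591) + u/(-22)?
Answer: -9375580/6501 ≈ -1442.2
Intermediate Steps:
u = 1516 (u = 716 + 800 = 1516)
r = -468779/6501 (r = 1891/(-591) + 1516/(-22) = 1891*(-1/591) + 1516*(-1/22) = -1891/591 - 758/11 = -468779/6501 ≈ -72.109)
r*20 = -468779/6501*20 = -9375580/6501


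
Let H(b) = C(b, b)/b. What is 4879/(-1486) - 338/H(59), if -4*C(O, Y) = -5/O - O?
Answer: -3505293913/2590098 ≈ -1353.3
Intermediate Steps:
C(O, Y) = O/4 + 5/(4*O) (C(O, Y) = -(-5/O - O)/4 = -(-O - 5/O)/4 = O/4 + 5/(4*O))
H(b) = (5 + b²)/(4*b²) (H(b) = ((5 + b²)/(4*b))/b = (5 + b²)/(4*b²))
4879/(-1486) - 338/H(59) = 4879/(-1486) - 338*13924/(5 + 59²) = 4879*(-1/1486) - 338*13924/(5 + 3481) = -4879/1486 - 338/((¼)*(1/3481)*3486) = -4879/1486 - 338/1743/6962 = -4879/1486 - 338*6962/1743 = -4879/1486 - 2353156/1743 = -3505293913/2590098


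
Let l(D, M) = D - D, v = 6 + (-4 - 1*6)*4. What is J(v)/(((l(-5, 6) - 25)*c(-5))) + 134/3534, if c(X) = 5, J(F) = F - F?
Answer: 67/1767 ≈ 0.037917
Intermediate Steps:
v = -34 (v = 6 + (-4 - 6)*4 = 6 - 10*4 = 6 - 40 = -34)
l(D, M) = 0
J(F) = 0
J(v)/(((l(-5, 6) - 25)*c(-5))) + 134/3534 = 0/(((0 - 25)*5)) + 134/3534 = 0/((-25*5)) + 134*(1/3534) = 0/(-125) + 67/1767 = 0*(-1/125) + 67/1767 = 0 + 67/1767 = 67/1767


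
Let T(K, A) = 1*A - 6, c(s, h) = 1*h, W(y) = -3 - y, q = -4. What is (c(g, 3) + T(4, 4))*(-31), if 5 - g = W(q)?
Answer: -31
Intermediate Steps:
g = 4 (g = 5 - (-3 - 1*(-4)) = 5 - (-3 + 4) = 5 - 1*1 = 5 - 1 = 4)
c(s, h) = h
T(K, A) = -6 + A (T(K, A) = A - 6 = -6 + A)
(c(g, 3) + T(4, 4))*(-31) = (3 + (-6 + 4))*(-31) = (3 - 2)*(-31) = 1*(-31) = -31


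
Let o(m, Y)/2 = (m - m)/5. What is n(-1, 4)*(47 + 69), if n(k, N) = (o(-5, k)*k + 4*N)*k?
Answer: -1856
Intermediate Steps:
o(m, Y) = 0 (o(m, Y) = 2*((m - m)/5) = 2*(0*(⅕)) = 2*0 = 0)
n(k, N) = 4*N*k (n(k, N) = (0*k + 4*N)*k = (0 + 4*N)*k = (4*N)*k = 4*N*k)
n(-1, 4)*(47 + 69) = (4*4*(-1))*(47 + 69) = -16*116 = -1856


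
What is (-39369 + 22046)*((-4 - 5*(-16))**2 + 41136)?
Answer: -812656576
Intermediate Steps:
(-39369 + 22046)*((-4 - 5*(-16))**2 + 41136) = -17323*((-4 + 80)**2 + 41136) = -17323*(76**2 + 41136) = -17323*(5776 + 41136) = -17323*46912 = -812656576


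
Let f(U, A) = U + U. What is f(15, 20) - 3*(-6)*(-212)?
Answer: -3786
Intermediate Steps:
f(U, A) = 2*U
f(15, 20) - 3*(-6)*(-212) = 2*15 - 3*(-6)*(-212) = 30 + 18*(-212) = 30 - 3816 = -3786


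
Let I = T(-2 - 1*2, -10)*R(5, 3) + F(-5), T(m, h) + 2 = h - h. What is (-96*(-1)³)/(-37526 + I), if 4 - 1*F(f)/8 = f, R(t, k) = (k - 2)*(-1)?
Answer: -8/3121 ≈ -0.0025633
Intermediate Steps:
R(t, k) = 2 - k (R(t, k) = (-2 + k)*(-1) = 2 - k)
F(f) = 32 - 8*f
T(m, h) = -2 (T(m, h) = -2 + (h - h) = -2 + 0 = -2)
I = 74 (I = -2*(2 - 1*3) + (32 - 8*(-5)) = -2*(2 - 3) + (32 + 40) = -2*(-1) + 72 = 2 + 72 = 74)
(-96*(-1)³)/(-37526 + I) = (-96*(-1)³)/(-37526 + 74) = -96*(-1)/(-37452) = 96*(-1/37452) = -8/3121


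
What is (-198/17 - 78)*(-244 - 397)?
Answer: 976884/17 ≈ 57464.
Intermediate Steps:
(-198/17 - 78)*(-244 - 397) = (-198*1/17 - 78)*(-641) = (-198/17 - 78)*(-641) = -1524/17*(-641) = 976884/17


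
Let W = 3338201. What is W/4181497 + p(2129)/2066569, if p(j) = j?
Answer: 6907525109482/8641352073793 ≈ 0.79936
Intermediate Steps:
W/4181497 + p(2129)/2066569 = 3338201/4181497 + 2129/2066569 = 6907525109482/8641352073793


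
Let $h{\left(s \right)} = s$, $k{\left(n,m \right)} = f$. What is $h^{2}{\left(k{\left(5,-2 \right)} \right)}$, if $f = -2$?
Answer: $4$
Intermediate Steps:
$k{\left(n,m \right)} = -2$
$h^{2}{\left(k{\left(5,-2 \right)} \right)} = \left(-2\right)^{2} = 4$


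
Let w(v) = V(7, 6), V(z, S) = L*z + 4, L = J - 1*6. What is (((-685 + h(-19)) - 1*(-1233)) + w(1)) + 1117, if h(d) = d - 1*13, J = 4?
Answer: 1623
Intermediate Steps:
L = -2 (L = 4 - 1*6 = 4 - 6 = -2)
V(z, S) = 4 - 2*z (V(z, S) = -2*z + 4 = 4 - 2*z)
h(d) = -13 + d (h(d) = d - 13 = -13 + d)
w(v) = -10 (w(v) = 4 - 2*7 = 4 - 14 = -10)
(((-685 + h(-19)) - 1*(-1233)) + w(1)) + 1117 = (((-685 + (-13 - 19)) - 1*(-1233)) - 10) + 1117 = (((-685 - 32) + 1233) - 10) + 1117 = ((-717 + 1233) - 10) + 1117 = (516 - 10) + 1117 = 506 + 1117 = 1623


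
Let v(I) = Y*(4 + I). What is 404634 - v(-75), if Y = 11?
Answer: 405415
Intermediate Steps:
v(I) = 44 + 11*I (v(I) = 11*(4 + I) = 44 + 11*I)
404634 - v(-75) = 404634 - (44 + 11*(-75)) = 404634 - (44 - 825) = 404634 - 1*(-781) = 404634 + 781 = 405415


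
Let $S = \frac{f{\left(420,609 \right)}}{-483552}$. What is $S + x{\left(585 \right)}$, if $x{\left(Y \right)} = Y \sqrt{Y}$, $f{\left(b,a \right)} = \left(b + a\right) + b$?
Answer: $- \frac{7}{2336} + 1755 \sqrt{65} \approx 14149.0$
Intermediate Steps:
$f{\left(b,a \right)} = a + 2 b$ ($f{\left(b,a \right)} = \left(a + b\right) + b = a + 2 b$)
$x{\left(Y \right)} = Y^{\frac{3}{2}}$
$S = - \frac{7}{2336}$ ($S = \frac{609 + 2 \cdot 420}{-483552} = \left(609 + 840\right) \left(- \frac{1}{483552}\right) = 1449 \left(- \frac{1}{483552}\right) = - \frac{7}{2336} \approx -0.0029966$)
$S + x{\left(585 \right)} = - \frac{7}{2336} + 585^{\frac{3}{2}} = - \frac{7}{2336} + 1755 \sqrt{65}$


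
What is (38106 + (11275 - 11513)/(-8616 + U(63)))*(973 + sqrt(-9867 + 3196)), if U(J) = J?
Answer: 317120992888/8553 + 325920856*I*sqrt(6671)/8553 ≈ 3.7077e+7 + 3.1124e+6*I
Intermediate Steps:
(38106 + (11275 - 11513)/(-8616 + U(63)))*(973 + sqrt(-9867 + 3196)) = (38106 + (11275 - 11513)/(-8616 + 63))*(973 + sqrt(-9867 + 3196)) = (38106 - 238/(-8553))*(973 + sqrt(-6671)) = (38106 - 238*(-1/8553))*(973 + I*sqrt(6671)) = (38106 + 238/8553)*(973 + I*sqrt(6671)) = 325920856*(973 + I*sqrt(6671))/8553 = 317120992888/8553 + 325920856*I*sqrt(6671)/8553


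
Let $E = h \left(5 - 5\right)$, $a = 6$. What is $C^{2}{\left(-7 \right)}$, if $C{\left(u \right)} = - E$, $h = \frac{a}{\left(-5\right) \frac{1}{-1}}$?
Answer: $0$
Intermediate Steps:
$h = \frac{6}{5}$ ($h = \frac{6}{\left(-5\right) \frac{1}{-1}} = \frac{6}{\left(-5\right) \left(-1\right)} = \frac{6}{5} \approx 1.2$)
$E = 0$ ($E = \frac{6 \left(5 - 5\right)}{5} = \frac{6}{5} \cdot 0 = 0$)
$C{\left(u \right)} = 0$ ($C{\left(u \right)} = \left(-1\right) 0 = 0$)
$C^{2}{\left(-7 \right)} = 0^{2} = 0$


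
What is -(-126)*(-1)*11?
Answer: -1386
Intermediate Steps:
-(-126)*(-1)*11 = -21*6*11 = -126*11 = -1386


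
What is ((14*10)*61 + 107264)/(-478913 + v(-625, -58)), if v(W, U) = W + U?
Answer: -2227/9223 ≈ -0.24146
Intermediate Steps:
v(W, U) = U + W
((14*10)*61 + 107264)/(-478913 + v(-625, -58)) = ((14*10)*61 + 107264)/(-478913 + (-58 - 625)) = (140*61 + 107264)/(-478913 - 683) = (8540 + 107264)/(-479596) = 115804*(-1/479596) = -2227/9223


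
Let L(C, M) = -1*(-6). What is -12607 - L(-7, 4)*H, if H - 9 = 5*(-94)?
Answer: -9841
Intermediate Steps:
L(C, M) = 6
H = -461 (H = 9 + 5*(-94) = 9 - 470 = -461)
-12607 - L(-7, 4)*H = -12607 - 6*(-461) = -12607 - 1*(-2766) = -12607 + 2766 = -9841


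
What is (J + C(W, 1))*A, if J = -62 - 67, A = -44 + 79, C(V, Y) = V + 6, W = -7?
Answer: -4550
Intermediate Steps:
C(V, Y) = 6 + V
A = 35
J = -129
(J + C(W, 1))*A = (-129 + (6 - 7))*35 = (-129 - 1)*35 = -130*35 = -4550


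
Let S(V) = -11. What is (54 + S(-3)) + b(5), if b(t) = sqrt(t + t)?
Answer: 43 + sqrt(10) ≈ 46.162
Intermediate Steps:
b(t) = sqrt(2)*sqrt(t) (b(t) = sqrt(2*t) = sqrt(2)*sqrt(t))
(54 + S(-3)) + b(5) = (54 - 11) + sqrt(2)*sqrt(5) = 43 + sqrt(10)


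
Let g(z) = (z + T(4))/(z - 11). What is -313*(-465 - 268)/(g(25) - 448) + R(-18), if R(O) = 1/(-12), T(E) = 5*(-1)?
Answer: -3212527/6252 ≈ -513.84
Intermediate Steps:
T(E) = -5
g(z) = (-5 + z)/(-11 + z) (g(z) = (z - 5)/(z - 11) = (-5 + z)/(-11 + z))
R(O) = -1/12
-313*(-465 - 268)/(g(25) - 448) + R(-18) = -313*(-465 - 268)/((-5 + 25)/(-11 + 25) - 448) - 1/12 = -(-229429)/(20/14 - 448) - 1/12 = -(-229429)/((1/14)*20 - 448) - 1/12 = -(-229429)/(10/7 - 448) - 1/12 = -(-229429)/(-3126/7) - 1/12 = -(-229429)*(-7)/3126 - 1/12 = -313*5131/3126 - 1/12 = -1606003/3126 - 1/12 = -3212527/6252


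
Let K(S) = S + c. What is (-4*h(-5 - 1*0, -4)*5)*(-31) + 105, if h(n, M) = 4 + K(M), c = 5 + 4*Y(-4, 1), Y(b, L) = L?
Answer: 5685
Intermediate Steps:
c = 9 (c = 5 + 4*1 = 5 + 4 = 9)
K(S) = 9 + S (K(S) = S + 9 = 9 + S)
h(n, M) = 13 + M (h(n, M) = 4 + (9 + M) = 13 + M)
(-4*h(-5 - 1*0, -4)*5)*(-31) + 105 = (-4*(13 - 4)*5)*(-31) + 105 = (-4*9*5)*(-31) + 105 = -36*5*(-31) + 105 = -180*(-31) + 105 = 5580 + 105 = 5685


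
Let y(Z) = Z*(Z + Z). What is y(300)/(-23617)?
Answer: -180000/23617 ≈ -7.6216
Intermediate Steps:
y(Z) = 2*Z² (y(Z) = Z*(2*Z) = 2*Z²)
y(300)/(-23617) = (2*300²)/(-23617) = (2*90000)*(-1/23617) = 180000*(-1/23617) = -180000/23617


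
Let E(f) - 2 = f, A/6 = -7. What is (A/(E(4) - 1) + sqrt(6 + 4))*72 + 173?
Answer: -2159/5 + 72*sqrt(10) ≈ -204.12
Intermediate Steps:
A = -42 (A = 6*(-7) = -42)
E(f) = 2 + f
(A/(E(4) - 1) + sqrt(6 + 4))*72 + 173 = (-42/((2 + 4) - 1) + sqrt(6 + 4))*72 + 173 = (-42/(6 - 1) + sqrt(10))*72 + 173 = (-42/5 + sqrt(10))*72 + 173 = (-3024/5 + 72*sqrt(10)) + 173 = -2159/5 + 72*sqrt(10)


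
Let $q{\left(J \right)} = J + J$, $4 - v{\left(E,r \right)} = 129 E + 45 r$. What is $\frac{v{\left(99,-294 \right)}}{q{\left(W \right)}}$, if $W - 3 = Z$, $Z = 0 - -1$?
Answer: $\frac{463}{8} \approx 57.875$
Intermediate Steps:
$v{\left(E,r \right)} = 4 - 129 E - 45 r$ ($v{\left(E,r \right)} = 4 - \left(129 E + 45 r\right) = 4 - \left(45 r + 129 E\right) = 4 - 129 E - 45 r$)
$Z = 1$ ($Z = 0 + 1 = 1$)
$W = 4$ ($W = 3 + 1 = 4$)
$q{\left(J \right)} = 2 J$
$\frac{v{\left(99,-294 \right)}}{q{\left(W \right)}} = \frac{4 - 12771 - -13230}{2 \cdot 4} = \frac{4 - 12771 + 13230}{8} = 463 \cdot \frac{1}{8} = \frac{463}{8}$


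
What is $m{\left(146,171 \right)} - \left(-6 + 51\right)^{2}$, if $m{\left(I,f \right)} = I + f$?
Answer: $-1708$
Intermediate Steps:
$m{\left(146,171 \right)} - \left(-6 + 51\right)^{2} = \left(146 + 171\right) - \left(-6 + 51\right)^{2} = 317 - 45^{2} = 317 - 2025 = -1708$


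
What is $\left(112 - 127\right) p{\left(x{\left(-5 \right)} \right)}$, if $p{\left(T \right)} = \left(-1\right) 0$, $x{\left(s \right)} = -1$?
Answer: $0$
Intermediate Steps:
$p{\left(T \right)} = 0$
$\left(112 - 127\right) p{\left(x{\left(-5 \right)} \right)} = \left(112 - 127\right) 0 = \left(-15\right) 0 = 0$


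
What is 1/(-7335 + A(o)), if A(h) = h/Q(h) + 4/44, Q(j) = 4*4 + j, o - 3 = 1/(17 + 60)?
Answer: -2013/14764853 ≈ -0.00013634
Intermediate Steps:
o = 232/77 (o = 3 + 1/(17 + 60) = 3 + 1/77 = 232/77 ≈ 3.0130)
Q(j) = 16 + j
A(h) = 1/11 + h/(16 + h) (A(h) = h/(16 + h) + 4/44 = h/(16 + h) + 4*(1/44) = h/(16 + h) + 1/11 = 1/11 + h/(16 + h))
1/(-7335 + A(o)) = 1/(-7335 + 4*(4 + 3*(232/77))/(11*(16 + 232/77))) = 1/(-7335 + 4*(4 + 696/77)/(11*(1464/77))) = 1/(-7335 + (4/11)*(77/1464)*(1004/77)) = 1/(-7335 + 502/2013) = 1/(-14764853/2013) = -2013/14764853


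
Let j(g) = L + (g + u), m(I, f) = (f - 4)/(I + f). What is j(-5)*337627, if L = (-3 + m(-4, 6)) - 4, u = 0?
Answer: -3713897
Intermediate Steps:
m(I, f) = (-4 + f)/(I + f)
L = -6 (L = (-3 + (-4 + 6)/(-4 + 6)) - 4 = (-3 + 2/2) - 4 = (-3 + (½)*2) - 4 = (-3 + 1) - 4 = -2 - 4 = -6)
j(g) = -6 + g (j(g) = -6 + (g + 0) = -6 + g)
j(-5)*337627 = (-6 - 5)*337627 = -11*337627 = -3713897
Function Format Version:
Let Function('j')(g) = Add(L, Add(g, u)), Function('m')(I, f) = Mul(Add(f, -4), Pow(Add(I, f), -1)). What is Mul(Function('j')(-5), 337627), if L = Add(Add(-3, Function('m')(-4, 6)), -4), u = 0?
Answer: -3713897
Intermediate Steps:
Function('m')(I, f) = Mul(Pow(Add(I, f), -1), Add(-4, f)) (Function('m')(I, f) = Mul(Add(-4, f), Pow(Add(I, f), -1)) = Mul(Pow(Add(I, f), -1), Add(-4, f)))
L = -6 (L = Add(Add(-3, Mul(Pow(Add(-4, 6), -1), Add(-4, 6))), -4) = Add(Add(-3, Mul(Pow(2, -1), 2)), -4) = Add(Add(-3, Mul(Rational(1, 2), 2)), -4) = Add(Add(-3, 1), -4) = Add(-2, -4) = -6)
Function('j')(g) = Add(-6, g) (Function('j')(g) = Add(-6, Add(g, 0)) = Add(-6, g))
Mul(Function('j')(-5), 337627) = Mul(Add(-6, -5), 337627) = Mul(-11, 337627) = -3713897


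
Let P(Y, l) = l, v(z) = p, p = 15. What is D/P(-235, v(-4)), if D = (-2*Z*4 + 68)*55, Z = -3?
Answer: 1012/3 ≈ 337.33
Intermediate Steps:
v(z) = 15
D = 5060 (D = (-2*(-3)*4 + 68)*55 = (6*4 + 68)*55 = (24 + 68)*55 = 92*55 = 5060)
D/P(-235, v(-4)) = 5060/15 = 5060*(1/15) = 1012/3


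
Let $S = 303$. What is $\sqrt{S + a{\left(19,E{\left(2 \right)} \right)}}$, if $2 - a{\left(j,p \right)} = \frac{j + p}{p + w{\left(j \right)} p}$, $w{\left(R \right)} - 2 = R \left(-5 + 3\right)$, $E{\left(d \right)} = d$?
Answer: $\frac{\sqrt{30530}}{10} \approx 17.473$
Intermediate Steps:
$w{\left(R \right)} = 2 - 2 R$ ($w{\left(R \right)} = 2 + R \left(-5 + 3\right) = 2 + R \left(-2\right) = 2 - 2 R$)
$a{\left(j,p \right)} = 2 - \frac{j + p}{p + p \left(2 - 2 j\right)}$ ($a{\left(j,p \right)} = 2 - \frac{j + p}{p + \left(2 - 2 j\right) p} = 2 - \frac{j + p}{p + p \left(2 - 2 j\right)}$)
$\sqrt{S + a{\left(19,E{\left(2 \right)} \right)}} = \sqrt{303 + \frac{19 - 2 + 4 \cdot 2 \left(-1 + 19\right)}{2 \left(-3 + 2 \cdot 19\right)}} = \sqrt{303 + \frac{19 - 2 + 4 \cdot 2 \cdot 18}{2 \left(-3 + 38\right)}} = \sqrt{303 + \frac{19 - 2 + 144}{2 \cdot 35}} = \sqrt{303 + \frac{1}{2} \cdot \frac{1}{35} \cdot 161} = \sqrt{303 + \frac{23}{10}} = \sqrt{\frac{3053}{10}} = \frac{\sqrt{30530}}{10}$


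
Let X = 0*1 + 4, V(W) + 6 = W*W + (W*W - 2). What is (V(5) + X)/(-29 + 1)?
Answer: -23/14 ≈ -1.6429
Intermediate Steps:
V(W) = -8 + 2*W**2 (V(W) = -6 + (W*W + (W*W - 2)) = -6 + (W**2 + (W**2 - 2)) = -6 + (W**2 + (-2 + W**2)) = -6 + (-2 + 2*W**2) = -8 + 2*W**2)
X = 4 (X = 0 + 4 = 4)
(V(5) + X)/(-29 + 1) = ((-8 + 2*5**2) + 4)/(-29 + 1) = ((-8 + 2*25) + 4)/(-28) = ((-8 + 50) + 4)*(-1/28) = (42 + 4)*(-1/28) = 46*(-1/28) = -23/14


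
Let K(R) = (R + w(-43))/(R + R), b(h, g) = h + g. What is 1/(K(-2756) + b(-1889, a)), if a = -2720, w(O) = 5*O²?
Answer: -5512/25411297 ≈ -0.00021691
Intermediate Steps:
b(h, g) = g + h
K(R) = (9245 + R)/(2*R) (K(R) = (R + 5*(-43)²)/(R + R) = (R + 5*1849)/((2*R)) = (R + 9245)*(1/(2*R)) = (9245 + R)*(1/(2*R)) = (9245 + R)/(2*R))
1/(K(-2756) + b(-1889, a)) = 1/((½)*(9245 - 2756)/(-2756) + (-2720 - 1889)) = 1/((½)*(-1/2756)*6489 - 4609) = 1/(-6489/5512 - 4609) = 1/(-25411297/5512) = -5512/25411297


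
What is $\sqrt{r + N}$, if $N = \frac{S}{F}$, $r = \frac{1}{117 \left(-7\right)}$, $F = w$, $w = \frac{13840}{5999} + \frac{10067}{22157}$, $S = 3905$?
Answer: $\frac{2 \sqrt{43823782333340084588149}}{11133692661} \approx 37.605$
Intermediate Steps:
$w = \frac{367044813}{132919843}$ ($w = 13840 \cdot \frac{1}{5999} + 10067 \cdot \frac{1}{22157} = \frac{13840}{5999} + \frac{10067}{22157} = \frac{367044813}{132919843} \approx 2.7614$)
$F = \frac{367044813}{132919843} \approx 2.7614$
$r = - \frac{1}{819}$ ($r = \frac{1}{-819} = - \frac{1}{819} \approx -0.001221$)
$N = \frac{519051986915}{367044813}$ ($N = \frac{3905}{\frac{367044813}{132919843}} = 3905 \cdot \frac{132919843}{367044813} = \frac{519051986915}{367044813} \approx 1414.1$)
$\sqrt{r + N} = \sqrt{- \frac{1}{819} + \frac{519051986915}{367044813}} = \sqrt{\frac{47233690026508}{33401077983}} = \frac{2 \sqrt{43823782333340084588149}}{11133692661}$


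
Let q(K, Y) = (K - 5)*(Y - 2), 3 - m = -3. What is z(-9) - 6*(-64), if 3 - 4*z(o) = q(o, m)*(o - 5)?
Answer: 755/4 ≈ 188.75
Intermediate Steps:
m = 6 (m = 3 - 1*(-3) = 3 + 3 = 6)
q(K, Y) = (-5 + K)*(-2 + Y)
z(o) = ¾ - (-20 + 4*o)*(-5 + o)/4 (z(o) = ¾ - (10 - 5*6 - 2*o + o*6)*(o - 5)/4 = ¾ - (10 - 30 - 2*o + 6*o)*(-5 + o)/4 = ¾ - (-20 + 4*o)*(-5 + o)/4)
z(-9) - 6*(-64) = (-97/4 - 1*(-9)² + 10*(-9)) - 6*(-64) = (-97/4 - 1*81 - 90) + 384 = (-97/4 - 81 - 90) + 384 = -781/4 + 384 = 755/4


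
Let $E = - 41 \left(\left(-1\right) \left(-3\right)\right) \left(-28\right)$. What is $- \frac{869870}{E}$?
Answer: $- \frac{434935}{1722} \approx -252.58$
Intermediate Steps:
$E = 3444$ ($E = \left(-41\right) 3 \left(-28\right) = \left(-123\right) \left(-28\right) = 3444$)
$- \frac{869870}{E} = - \frac{869870}{3444} = \left(-869870\right) \frac{1}{3444} = - \frac{434935}{1722}$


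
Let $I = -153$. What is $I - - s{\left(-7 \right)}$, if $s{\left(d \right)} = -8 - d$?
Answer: $-154$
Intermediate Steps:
$I - - s{\left(-7 \right)} = -153 - - (-8 - -7) = -153 - - (-8 + 7) = -153 - \left(-1\right) \left(-1\right) = -153 - 1 = -154$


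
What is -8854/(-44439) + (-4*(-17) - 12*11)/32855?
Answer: 288054074/1460043345 ≈ 0.19729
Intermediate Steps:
-8854/(-44439) + (-4*(-17) - 12*11)/32855 = -8854*(-1/44439) + (68 - 132)*(1/32855) = 8854/44439 - 64*1/32855 = 8854/44439 - 64/32855 = 288054074/1460043345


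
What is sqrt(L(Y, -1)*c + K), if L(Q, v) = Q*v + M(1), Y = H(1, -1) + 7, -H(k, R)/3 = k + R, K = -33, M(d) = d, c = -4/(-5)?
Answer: 3*I*sqrt(105)/5 ≈ 6.1482*I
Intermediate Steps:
c = 4/5 (c = -4*(-1/5) = 4/5 ≈ 0.80000)
H(k, R) = -3*R - 3*k (H(k, R) = -3*(k + R) = -3*(R + k) = -3*R - 3*k)
Y = 7 (Y = (-3*(-1) - 3*1) + 7 = (3 - 3) + 7 = 0 + 7 = 7)
L(Q, v) = 1 + Q*v (L(Q, v) = Q*v + 1 = 1 + Q*v)
sqrt(L(Y, -1)*c + K) = sqrt((1 + 7*(-1))*(4/5) - 33) = sqrt((1 - 7)*(4/5) - 33) = sqrt(-6*4/5 - 33) = sqrt(-24/5 - 33) = sqrt(-189/5) = 3*I*sqrt(105)/5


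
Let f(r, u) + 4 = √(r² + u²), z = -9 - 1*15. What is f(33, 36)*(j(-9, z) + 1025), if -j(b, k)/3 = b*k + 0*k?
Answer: -1508 + 1131*√265 ≈ 16903.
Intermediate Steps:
z = -24 (z = -9 - 15 = -24)
f(r, u) = -4 + √(r² + u²)
j(b, k) = -3*b*k (j(b, k) = -3*(b*k + 0*k) = -3*(b*k + 0) = -3*b*k)
f(33, 36)*(j(-9, z) + 1025) = (-4 + √(33² + 36²))*(-3*(-9)*(-24) + 1025) = (-4 + √(1089 + 1296))*(-648 + 1025) = (-4 + √2385)*377 = (-4 + 3*√265)*377 = -1508 + 1131*√265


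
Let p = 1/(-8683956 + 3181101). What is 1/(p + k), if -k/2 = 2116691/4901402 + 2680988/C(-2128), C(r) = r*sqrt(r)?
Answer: -23651512460817403620414189178323840/81721273743337085113154950296020380873 + 129698006639522290215756147804058200*I*sqrt(133)/81721273743337085113154950296020380873 ≈ -0.00028942 + 0.018303*I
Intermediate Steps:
C(r) = r**(3/2)
p = -1/5502855 (p = 1/(-5502855) = -1/5502855 ≈ -1.8172e-7)
k = -2116691/2450701 - 670247*I*sqrt(133)/141512 (k = -2*(2116691/4901402 + 2680988/((-2128)**(3/2))) = -2*(2116691*(1/4901402) + 2680988/((-8512*I*sqrt(133)))) = -2*(2116691/4901402 + 2680988*(I*sqrt(133)/1132096)) = -2*(2116691/4901402 + 670247*I*sqrt(133)/283024) = -2116691/2450701 - 670247*I*sqrt(133)/141512 ≈ -0.86371 - 54.622*I)
1/(p + k) = 1/(-1/5502855 + (-2116691/2450701 - 670247*I*sqrt(133)/141512)) = 1/(-11647846103506/13485852251355 - 670247*I*sqrt(133)/141512)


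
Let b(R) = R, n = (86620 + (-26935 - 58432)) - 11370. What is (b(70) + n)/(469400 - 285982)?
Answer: -10047/183418 ≈ -0.054777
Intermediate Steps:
n = -10117 (n = (86620 - 85367) - 11370 = 1253 - 11370 = -10117)
(b(70) + n)/(469400 - 285982) = (70 - 10117)/(469400 - 285982) = -10047/183418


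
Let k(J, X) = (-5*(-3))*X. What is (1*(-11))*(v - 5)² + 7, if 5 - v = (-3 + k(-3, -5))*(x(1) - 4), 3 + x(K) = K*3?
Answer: -1070777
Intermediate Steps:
k(J, X) = 15*X
x(K) = -3 + 3*K (x(K) = -3 + K*3 = -3 + 3*K)
v = -307 (v = 5 - (-3 + 15*(-5))*((-3 + 3*1) - 4) = 5 - (-3 - 75)*((-3 + 3) - 4) = 5 - (-78)*(0 - 4) = 5 - (-78)*(-4) = 5 - 1*312 = 5 - 312 = -307)
(1*(-11))*(v - 5)² + 7 = (1*(-11))*(-307 - 5)² + 7 = -11*(-312)² + 7 = -11*97344 + 7 = -1070784 + 7 = -1070777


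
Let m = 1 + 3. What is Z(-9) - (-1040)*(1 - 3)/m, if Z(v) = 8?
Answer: -512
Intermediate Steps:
m = 4
Z(-9) - (-1040)*(1 - 3)/m = 8 - (-1040)*(1 - 3)/4 = 8 - (-1040)*(-2*1/4) = 8 - (-1040)*(-1)/2 = 8 - 130*4 = 8 - 520 = -512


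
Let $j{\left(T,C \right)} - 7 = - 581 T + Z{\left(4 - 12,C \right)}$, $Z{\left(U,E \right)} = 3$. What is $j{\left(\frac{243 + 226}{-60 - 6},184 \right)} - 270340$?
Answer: $- \frac{17569291}{66} \approx -2.662 \cdot 10^{5}$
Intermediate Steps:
$j{\left(T,C \right)} = 10 - 581 T$ ($j{\left(T,C \right)} = 7 - \left(-3 + 581 T\right) = 10 - 581 T$)
$j{\left(\frac{243 + 226}{-60 - 6},184 \right)} - 270340 = \left(10 - 581 \frac{243 + 226}{-60 - 6}\right) - 270340 = \left(10 - 581 \frac{469}{-66}\right) - 270340 = \left(10 - 581 \cdot 469 \left(- \frac{1}{66}\right)\right) - 270340 = \left(10 - - \frac{272489}{66}\right) - 270340 = \left(10 + \frac{272489}{66}\right) - 270340 = \frac{273149}{66} - 270340 = - \frac{17569291}{66}$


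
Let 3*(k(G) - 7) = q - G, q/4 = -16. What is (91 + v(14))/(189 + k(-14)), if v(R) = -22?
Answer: 207/538 ≈ 0.38476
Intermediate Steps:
q = -64 (q = 4*(-16) = -64)
k(G) = -43/3 - G/3 (k(G) = 7 + (-64 - G)/3 = 7 + (-64/3 - G/3) = -43/3 - G/3)
(91 + v(14))/(189 + k(-14)) = (91 - 22)/(189 + (-43/3 - 1/3*(-14))) = 69/(189 + (-43/3 + 14/3)) = 69/(189 - 29/3) = 69/(538/3) = 69*(3/538) = 207/538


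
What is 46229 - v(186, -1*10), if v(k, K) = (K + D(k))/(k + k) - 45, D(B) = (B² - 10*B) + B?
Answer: 4295254/93 ≈ 46186.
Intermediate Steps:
D(B) = B² - 9*B
v(k, K) = -45 + (K + k*(-9 + k))/(2*k) (v(k, K) = (K + k*(-9 + k))/(k + k) - 45 = (K + k*(-9 + k))/((2*k)) - 45 = (K + k*(-9 + k))*(1/(2*k)) - 45 = (K + k*(-9 + k))/(2*k) - 45 = -45 + (K + k*(-9 + k))/(2*k))
46229 - v(186, -1*10) = 46229 - (-1*10 + 186² - 99*186)/(2*186) = 46229 - (-10 + 34596 - 18414)/(2*186) = 46229 - 16172/(2*186) = 46229 - 1*4043/93 = 46229 - 4043/93 = 4295254/93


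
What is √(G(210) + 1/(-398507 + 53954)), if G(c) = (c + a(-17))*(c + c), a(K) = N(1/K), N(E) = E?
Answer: √3025219081241436123/5857401 ≈ 296.94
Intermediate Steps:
a(K) = 1/K
G(c) = 2*c*(-1/17 + c) (G(c) = (c + 1/(-17))*(c + c) = (c - 1/17)*(2*c) = (-1/17 + c)*(2*c) = 2*c*(-1/17 + c))
√(G(210) + 1/(-398507 + 53954)) = √((2/17)*210*(-1 + 17*210) + 1/(-398507 + 53954)) = √((2/17)*210*(-1 + 3570) + 1/(-344553)) = √((2/17)*210*3569 - 1/344553) = √(1498980/17 - 1/344553) = √(516478055923/5857401) = √3025219081241436123/5857401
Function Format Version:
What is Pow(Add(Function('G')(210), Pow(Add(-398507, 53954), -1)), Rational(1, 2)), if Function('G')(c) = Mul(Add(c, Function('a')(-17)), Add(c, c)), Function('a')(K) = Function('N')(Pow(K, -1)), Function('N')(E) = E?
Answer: Mul(Rational(1, 5857401), Pow(3025219081241436123, Rational(1, 2))) ≈ 296.94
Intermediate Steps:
Function('a')(K) = Pow(K, -1)
Function('G')(c) = Mul(2, c, Add(Rational(-1, 17), c)) (Function('G')(c) = Mul(Add(c, Pow(-17, -1)), Add(c, c)) = Mul(Add(c, Rational(-1, 17)), Mul(2, c)) = Mul(Add(Rational(-1, 17), c), Mul(2, c)) = Mul(2, c, Add(Rational(-1, 17), c)))
Pow(Add(Function('G')(210), Pow(Add(-398507, 53954), -1)), Rational(1, 2)) = Pow(Add(Mul(Rational(2, 17), 210, Add(-1, Mul(17, 210))), Pow(Add(-398507, 53954), -1)), Rational(1, 2)) = Pow(Add(Mul(Rational(2, 17), 210, Add(-1, 3570)), Pow(-344553, -1)), Rational(1, 2)) = Pow(Add(Mul(Rational(2, 17), 210, 3569), Rational(-1, 344553)), Rational(1, 2)) = Pow(Add(Rational(1498980, 17), Rational(-1, 344553)), Rational(1, 2)) = Pow(Rational(516478055923, 5857401), Rational(1, 2)) = Mul(Rational(1, 5857401), Pow(3025219081241436123, Rational(1, 2)))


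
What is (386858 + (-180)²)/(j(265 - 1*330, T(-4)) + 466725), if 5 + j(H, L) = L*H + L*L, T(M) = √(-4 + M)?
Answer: 24459092462/27227515593 + 13625885*I*√2/54455031186 ≈ 0.89832 + 0.00035387*I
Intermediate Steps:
j(H, L) = -5 + L² + H*L (j(H, L) = -5 + (L*H + L*L) = -5 + (H*L + L²) = -5 + (L² + H*L) = -5 + L² + H*L)
(386858 + (-180)²)/(j(265 - 1*330, T(-4)) + 466725) = (386858 + (-180)²)/((-5 + (√(-4 - 4))² + (265 - 1*330)*√(-4 - 4)) + 466725) = (386858 + 32400)/((-5 + (√(-8))² + (265 - 330)*√(-8)) + 466725) = 419258/((-5 + (2*I*√2)² - 130*I*√2) + 466725) = 419258/((-5 - 8 - 130*I*√2) + 466725) = 419258/((-13 - 130*I*√2) + 466725) = 419258/(466712 - 130*I*√2)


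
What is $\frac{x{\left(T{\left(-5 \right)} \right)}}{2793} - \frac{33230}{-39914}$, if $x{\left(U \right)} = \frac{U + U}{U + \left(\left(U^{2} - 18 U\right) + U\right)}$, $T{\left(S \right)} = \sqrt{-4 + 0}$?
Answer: $\frac{430887217}{517584795} - \frac{i}{181545} \approx 0.8325 - 5.5083 \cdot 10^{-6} i$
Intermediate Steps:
$T{\left(S \right)} = 2 i$ ($T{\left(S \right)} = \sqrt{-4} = 2 i$)
$x{\left(U \right)} = \frac{2 U}{U^{2} - 16 U}$ ($x{\left(U \right)} = \frac{2 U}{U + \left(U^{2} - 17 U\right)} = \frac{2 U}{U^{2} - 16 U}$)
$\frac{x{\left(T{\left(-5 \right)} \right)}}{2793} - \frac{33230}{-39914} = \frac{2 \frac{1}{-16 + 2 i}}{2793} - \frac{33230}{-39914} = 2 \frac{-16 - 2 i}{260} \cdot \frac{1}{2793} - - \frac{16615}{19957} = \frac{-16 - 2 i}{130} \cdot \frac{1}{2793} + \frac{16615}{19957} = \frac{-16 - 2 i}{363090} + \frac{16615}{19957} = \frac{16615}{19957} + \frac{-16 - 2 i}{363090}$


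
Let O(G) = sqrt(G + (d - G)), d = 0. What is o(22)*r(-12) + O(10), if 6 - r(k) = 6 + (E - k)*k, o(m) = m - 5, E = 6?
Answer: 3672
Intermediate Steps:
o(m) = -5 + m
r(k) = -k*(6 - k) (r(k) = 6 - (6 + (6 - k)*k) = 6 - (6 + k*(6 - k)) = 6 + (-6 - k*(6 - k)) = -k*(6 - k))
O(G) = 0 (O(G) = sqrt(G + (0 - G)) = sqrt(G - G) = sqrt(0) = 0)
o(22)*r(-12) + O(10) = (-5 + 22)*(-12*(-6 - 12)) + 0 = 17*(-12*(-18)) + 0 = 17*216 + 0 = 3672 + 0 = 3672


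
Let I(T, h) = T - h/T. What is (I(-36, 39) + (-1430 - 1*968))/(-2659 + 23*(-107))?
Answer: 5839/12288 ≈ 0.47518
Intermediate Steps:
I(T, h) = T - h/T
(I(-36, 39) + (-1430 - 1*968))/(-2659 + 23*(-107)) = ((-36 - 1*39/(-36)) + (-1430 - 1*968))/(-2659 + 23*(-107)) = ((-36 - 1*39*(-1/36)) + (-1430 - 968))/(-2659 - 2461) = ((-36 + 13/12) - 2398)/(-5120) = (-419/12 - 2398)*(-1/5120) = -29195/12*(-1/5120) = 5839/12288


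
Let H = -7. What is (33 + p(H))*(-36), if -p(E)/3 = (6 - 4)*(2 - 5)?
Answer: -1836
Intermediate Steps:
p(E) = 18 (p(E) = -3*(6 - 4)*(2 - 5) = -6*(-3) = -3*(-6) = 18)
(33 + p(H))*(-36) = (33 + 18)*(-36) = 51*(-36) = -1836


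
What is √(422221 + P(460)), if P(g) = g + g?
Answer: √423141 ≈ 650.49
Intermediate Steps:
P(g) = 2*g
√(422221 + P(460)) = √(422221 + 2*460) = √(422221 + 920) = √423141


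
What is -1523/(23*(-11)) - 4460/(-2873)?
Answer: 5503959/726869 ≈ 7.5721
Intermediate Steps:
-1523/(23*(-11)) - 4460/(-2873) = -1523/(-253) - 4460*(-1/2873) = -1523*(-1/253) + 4460/2873 = 1523/253 + 4460/2873 = 5503959/726869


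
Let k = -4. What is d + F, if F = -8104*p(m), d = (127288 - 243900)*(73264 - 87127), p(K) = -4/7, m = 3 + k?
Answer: 11316177508/7 ≈ 1.6166e+9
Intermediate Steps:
m = -1 (m = 3 - 4 = -1)
p(K) = -4/7 (p(K) = -4*⅐ = -4/7)
d = 1616592156 (d = -116612*(-13863) = 1616592156)
F = 32416/7 (F = -8104*(-4/7) = 32416/7 ≈ 4630.9)
d + F = 1616592156 + 32416/7 = 11316177508/7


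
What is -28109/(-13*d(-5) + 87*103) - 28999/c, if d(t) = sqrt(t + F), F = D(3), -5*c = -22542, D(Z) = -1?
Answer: -5773720694761/603378219990 - 365417*I*sqrt(6)/80300535 ≈ -9.569 - 0.011147*I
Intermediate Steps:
c = 22542/5 (c = -1/5*(-22542) = 22542/5 ≈ 4508.4)
F = -1
d(t) = sqrt(-1 + t) (d(t) = sqrt(t - 1) = sqrt(-1 + t))
-28109/(-13*d(-5) + 87*103) - 28999/c = -28109/(-13*sqrt(-1 - 5) + 87*103) - 28999/22542/5 = -28109/(-13*I*sqrt(6) + 8961) - 28999*5/22542 = -28109/(-13*I*sqrt(6) + 8961) - 144995/22542 = -28109/(8961 - 13*I*sqrt(6)) - 144995/22542 = -144995/22542 - 28109/(8961 - 13*I*sqrt(6))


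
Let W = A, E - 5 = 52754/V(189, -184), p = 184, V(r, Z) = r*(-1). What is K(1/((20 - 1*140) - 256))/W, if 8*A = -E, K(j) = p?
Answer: 278208/51809 ≈ 5.3699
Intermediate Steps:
V(r, Z) = -r
E = -51809/189 (E = 5 + 52754/((-1*189)) = 5 + 52754/(-189) = 5 + 52754*(-1/189) = 5 - 52754/189 = -51809/189 ≈ -274.12)
K(j) = 184
A = 51809/1512 (A = (-1*(-51809/189))/8 = (⅛)*(51809/189) = 51809/1512 ≈ 34.265)
W = 51809/1512 ≈ 34.265
K(1/((20 - 1*140) - 256))/W = 184/(51809/1512) = 184*(1512/51809) = 278208/51809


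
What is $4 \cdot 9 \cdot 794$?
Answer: $28584$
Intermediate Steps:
$4 \cdot 9 \cdot 794 = 36 \cdot 794 = 28584$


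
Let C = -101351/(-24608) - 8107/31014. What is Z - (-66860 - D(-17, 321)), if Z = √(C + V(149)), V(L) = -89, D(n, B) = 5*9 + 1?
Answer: 66906 + I*√86098093446450770/31799688 ≈ 66906.0 + 9.2273*I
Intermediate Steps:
D(n, B) = 46 (D(n, B) = 45 + 1 = 46)
C = 1471901429/381596256 (C = -101351*(-1/24608) - 8107*1/31014 = 101351/24608 - 8107/31014 = 1471901429/381596256 ≈ 3.8572)
Z = I*√86098093446450770/31799688 (Z = √(1471901429/381596256 - 89) = √(-32490165355/381596256) = I*√86098093446450770/31799688 ≈ 9.2273*I)
Z - (-66860 - D(-17, 321)) = I*√86098093446450770/31799688 - (-66860 - 1*46) = I*√86098093446450770/31799688 - (-66860 - 46) = I*√86098093446450770/31799688 - 1*(-66906) = I*√86098093446450770/31799688 + 66906 = 66906 + I*√86098093446450770/31799688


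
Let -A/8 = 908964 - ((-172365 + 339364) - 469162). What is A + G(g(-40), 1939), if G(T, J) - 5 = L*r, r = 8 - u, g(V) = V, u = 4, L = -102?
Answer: -9689419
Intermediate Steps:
A = -9689016 (A = -8*(908964 - ((-172365 + 339364) - 469162)) = -8*(908964 - (166999 - 469162)) = -8*(908964 - 1*(-302163)) = -8*(908964 + 302163) = -8*1211127 = -9689016)
r = 4 (r = 8 - 1*4 = 8 - 4 = 4)
G(T, J) = -403 (G(T, J) = 5 - 102*4 = 5 - 408 = -403)
A + G(g(-40), 1939) = -9689016 - 403 = -9689419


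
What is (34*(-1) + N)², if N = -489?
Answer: 273529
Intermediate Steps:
(34*(-1) + N)² = (34*(-1) - 489)² = (-34 - 489)² = (-523)² = 273529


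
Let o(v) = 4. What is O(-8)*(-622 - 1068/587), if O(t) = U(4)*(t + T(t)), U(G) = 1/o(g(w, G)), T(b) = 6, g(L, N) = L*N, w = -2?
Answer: 183091/587 ≈ 311.91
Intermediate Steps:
U(G) = ¼ (U(G) = 1/4 = ¼)
O(t) = 3/2 + t/4 (O(t) = (t + 6)/4 = (6 + t)/4 = 3/2 + t/4)
O(-8)*(-622 - 1068/587) = (3/2 + (¼)*(-8))*(-622 - 1068/587) = (3/2 - 2)*(-622 - 1068*1/587) = -(-622 - 1068/587)/2 = -½*(-366182/587) = 183091/587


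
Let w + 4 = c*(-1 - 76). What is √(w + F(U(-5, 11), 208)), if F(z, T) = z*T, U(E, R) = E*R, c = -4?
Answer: 8*I*√174 ≈ 105.53*I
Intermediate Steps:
F(z, T) = T*z
w = 304 (w = -4 - 4*(-1 - 76) = -4 - 4*(-77) = -4 + 308 = 304)
√(w + F(U(-5, 11), 208)) = √(304 + 208*(-5*11)) = √(304 + 208*(-55)) = √(304 - 11440) = √(-11136) = 8*I*√174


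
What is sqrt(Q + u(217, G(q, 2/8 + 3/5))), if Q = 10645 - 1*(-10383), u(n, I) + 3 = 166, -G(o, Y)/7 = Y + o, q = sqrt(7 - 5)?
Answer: sqrt(21191) ≈ 145.57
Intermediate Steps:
q = sqrt(2) ≈ 1.4142
G(o, Y) = -7*Y - 7*o (G(o, Y) = -7*(Y + o) = -7*Y - 7*o)
u(n, I) = 163 (u(n, I) = -3 + 166 = 163)
Q = 21028 (Q = 10645 + 10383 = 21028)
sqrt(Q + u(217, G(q, 2/8 + 3/5))) = sqrt(21028 + 163) = sqrt(21191)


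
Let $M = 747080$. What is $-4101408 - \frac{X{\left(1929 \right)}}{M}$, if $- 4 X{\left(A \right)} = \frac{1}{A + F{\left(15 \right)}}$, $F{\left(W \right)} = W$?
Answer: $- \frac{23826285214064639}{5809294080} \approx -4.1014 \cdot 10^{6}$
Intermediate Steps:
$X{\left(A \right)} = - \frac{1}{4 \left(15 + A\right)}$ ($X{\left(A \right)} = - \frac{1}{4 \left(A + 15\right)} = - \frac{1}{4 \left(15 + A\right)}$)
$-4101408 - \frac{X{\left(1929 \right)}}{M} = -4101408 - \frac{\left(-1\right) \frac{1}{60 + 4 \cdot 1929}}{747080} = -4101408 - - \frac{1}{60 + 7716} \cdot \frac{1}{747080} = -4101408 - - \frac{1}{7776} \cdot \frac{1}{747080} = -4101408 - \left(-1\right) \frac{1}{7776} \cdot \frac{1}{747080} = -4101408 - \left(- \frac{1}{7776}\right) \frac{1}{747080} = -4101408 - - \frac{1}{5809294080} = -4101408 + \frac{1}{5809294080} = - \frac{23826285214064639}{5809294080}$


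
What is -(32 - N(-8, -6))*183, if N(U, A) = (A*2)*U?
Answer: 11712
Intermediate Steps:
N(U, A) = 2*A*U (N(U, A) = (2*A)*U = 2*A*U)
-(32 - N(-8, -6))*183 = -(32 - 2*(-6)*(-8))*183 = -(32 - 1*96)*183 = -(32 - 96)*183 = -1*(-64)*183 = 64*183 = 11712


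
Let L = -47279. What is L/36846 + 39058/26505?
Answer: 20666797/108511470 ≈ 0.19046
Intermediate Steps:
L/36846 + 39058/26505 = -47279/36846 + 39058/26505 = 20666797/108511470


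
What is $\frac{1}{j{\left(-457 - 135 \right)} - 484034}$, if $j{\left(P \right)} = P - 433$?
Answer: $- \frac{1}{485059} \approx -2.0616 \cdot 10^{-6}$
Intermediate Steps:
$j{\left(P \right)} = -433 + P$ ($j{\left(P \right)} = P - 433 = -433 + P$)
$\frac{1}{j{\left(-457 - 135 \right)} - 484034} = \frac{1}{\left(-433 - 592\right) - 484034} = \frac{1}{-1025 - 484034} = \frac{1}{-485059} = - \frac{1}{485059}$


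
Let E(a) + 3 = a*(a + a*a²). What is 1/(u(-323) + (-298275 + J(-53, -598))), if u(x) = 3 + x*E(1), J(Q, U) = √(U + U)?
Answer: -297949/88773607797 - 2*I*√299/88773607797 ≈ -3.3563e-6 - 3.8957e-10*I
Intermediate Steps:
J(Q, U) = √2*√U (J(Q, U) = √(2*U) = √2*√U)
E(a) = -3 + a*(a + a³) (E(a) = -3 + a*(a + a*a²) = -3 + a*(a + a³))
u(x) = 3 - x (u(x) = 3 + x*(-3 + 1² + 1⁴) = 3 + x*(-3 + 1 + 1) = 3 + x*(-1) = 3 - x)
1/(u(-323) + (-298275 + J(-53, -598))) = 1/((3 - 1*(-323)) + (-298275 + √2*√(-598))) = 1/((3 + 323) + (-298275 + √2*(I*√598))) = 1/(326 + (-298275 + 2*I*√299)) = 1/(-297949 + 2*I*√299)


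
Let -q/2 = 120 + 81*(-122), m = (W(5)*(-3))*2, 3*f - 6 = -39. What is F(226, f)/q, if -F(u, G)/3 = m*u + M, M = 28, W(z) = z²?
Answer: 8468/1627 ≈ 5.2047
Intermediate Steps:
f = -11 (f = 2 + (⅓)*(-39) = 2 - 13 = -11)
m = -150 (m = (5²*(-3))*2 = (25*(-3))*2 = -75*2 = -150)
F(u, G) = -84 + 450*u (F(u, G) = -3*(-150*u + 28) = -3*(28 - 150*u) = -84 + 450*u)
q = 19524 (q = -2*(120 + 81*(-122)) = -2*(120 - 9882) = -2*(-9762) = 19524)
F(226, f)/q = (-84 + 450*226)/19524 = (-84 + 101700)*(1/19524) = 101616*(1/19524) = 8468/1627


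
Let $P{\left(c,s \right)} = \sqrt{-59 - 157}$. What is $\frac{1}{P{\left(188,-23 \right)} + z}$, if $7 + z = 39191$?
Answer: $\frac{4898}{191923259} - \frac{3 i \sqrt{6}}{767693036} \approx 2.5521 \cdot 10^{-5} - 9.5721 \cdot 10^{-9} i$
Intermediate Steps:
$P{\left(c,s \right)} = 6 i \sqrt{6}$ ($P{\left(c,s \right)} = \sqrt{-216} = 6 i \sqrt{6}$)
$z = 39184$ ($z = -7 + 39191 = 39184$)
$\frac{1}{P{\left(188,-23 \right)} + z} = \frac{1}{6 i \sqrt{6} + 39184} = \frac{1}{39184 + 6 i \sqrt{6}}$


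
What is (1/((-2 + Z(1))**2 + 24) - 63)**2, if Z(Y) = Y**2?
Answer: 2477476/625 ≈ 3964.0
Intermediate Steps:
(1/((-2 + Z(1))**2 + 24) - 63)**2 = (1/((-2 + 1**2)**2 + 24) - 63)**2 = (1/((-2 + 1)**2 + 24) - 63)**2 = (1/((-1)**2 + 24) - 63)**2 = (1/(1 + 24) - 63)**2 = (1/25 - 63)**2 = (-1574/25)**2 = 2477476/625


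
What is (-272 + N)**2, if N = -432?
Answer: 495616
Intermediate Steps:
(-272 + N)**2 = (-272 - 432)**2 = (-704)**2 = 495616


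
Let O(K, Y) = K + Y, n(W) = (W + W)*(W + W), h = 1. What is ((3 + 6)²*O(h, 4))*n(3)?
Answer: 14580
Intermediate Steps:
n(W) = 4*W² (n(W) = (2*W)*(2*W) = 4*W²)
((3 + 6)²*O(h, 4))*n(3) = ((3 + 6)²*(1 + 4))*(4*3²) = (9²*5)*(4*9) = (81*5)*36 = 405*36 = 14580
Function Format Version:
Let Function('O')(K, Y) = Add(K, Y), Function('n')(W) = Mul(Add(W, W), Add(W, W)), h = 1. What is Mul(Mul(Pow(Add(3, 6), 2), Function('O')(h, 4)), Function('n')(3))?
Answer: 14580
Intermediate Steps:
Function('n')(W) = Mul(4, Pow(W, 2)) (Function('n')(W) = Mul(Mul(2, W), Mul(2, W)) = Mul(4, Pow(W, 2)))
Mul(Mul(Pow(Add(3, 6), 2), Function('O')(h, 4)), Function('n')(3)) = Mul(Mul(Pow(Add(3, 6), 2), Add(1, 4)), Mul(4, Pow(3, 2))) = Mul(Mul(Pow(9, 2), 5), Mul(4, 9)) = Mul(Mul(81, 5), 36) = Mul(405, 36) = 14580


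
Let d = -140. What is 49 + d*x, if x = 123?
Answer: -17171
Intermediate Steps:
49 + d*x = 49 - 140*123 = 49 - 17220 = -17171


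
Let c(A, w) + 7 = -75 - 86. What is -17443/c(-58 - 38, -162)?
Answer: 17443/168 ≈ 103.83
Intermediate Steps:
c(A, w) = -168 (c(A, w) = -7 + (-75 - 86) = -7 - 161 = -168)
-17443/c(-58 - 38, -162) = -17443/(-168) = -17443*(-1/168) = 17443/168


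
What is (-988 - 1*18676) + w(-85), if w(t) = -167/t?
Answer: -1671273/85 ≈ -19662.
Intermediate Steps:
(-988 - 1*18676) + w(-85) = (-988 - 1*18676) - 167/(-85) = (-988 - 18676) - 167*(-1/85) = -19664 + 167/85 = -1671273/85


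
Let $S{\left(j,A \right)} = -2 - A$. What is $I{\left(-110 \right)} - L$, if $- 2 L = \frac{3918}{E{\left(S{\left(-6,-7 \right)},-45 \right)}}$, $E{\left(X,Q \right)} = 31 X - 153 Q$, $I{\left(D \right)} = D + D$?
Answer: $- \frac{1546841}{7040} \approx -219.72$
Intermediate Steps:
$I{\left(D \right)} = 2 D$
$E{\left(X,Q \right)} = - 153 Q + 31 X$
$L = - \frac{1959}{7040}$ ($L = - \frac{3918 \frac{1}{\left(-153\right) \left(-45\right) + 31 \left(-2 - -7\right)}}{2} = - \frac{3918 \frac{1}{6885 + 31 \left(-2 + 7\right)}}{2} = - \frac{3918 \frac{1}{6885 + 31 \cdot 5}}{2} = - \frac{3918 \frac{1}{6885 + 155}}{2} = - \frac{3918 \cdot \frac{1}{7040}}{2} = \left(- \frac{1}{2}\right) \frac{1959}{3520} = - \frac{1959}{7040} \approx -0.27827$)
$I{\left(-110 \right)} - L = 2 \left(-110\right) - - \frac{1959}{7040} = -220 + \frac{1959}{7040} = - \frac{1546841}{7040}$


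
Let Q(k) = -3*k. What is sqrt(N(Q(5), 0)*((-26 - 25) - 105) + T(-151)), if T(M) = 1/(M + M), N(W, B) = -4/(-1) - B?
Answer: I*sqrt(56911598)/302 ≈ 24.98*I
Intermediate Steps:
N(W, B) = 4 - B (N(W, B) = -4*(-1) - B = 4 - B)
T(M) = 1/(2*M)
sqrt(N(Q(5), 0)*((-26 - 25) - 105) + T(-151)) = sqrt((4 - 1*0)*((-26 - 25) - 105) + (1/2)/(-151)) = sqrt((4 + 0)*(-51 - 105) + (1/2)*(-1/151)) = sqrt(4*(-156) - 1/302) = sqrt(-624 - 1/302) = sqrt(-188449/302) = I*sqrt(56911598)/302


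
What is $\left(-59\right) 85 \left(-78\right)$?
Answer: $391170$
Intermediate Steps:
$\left(-59\right) 85 \left(-78\right) = \left(-5015\right) \left(-78\right) = 391170$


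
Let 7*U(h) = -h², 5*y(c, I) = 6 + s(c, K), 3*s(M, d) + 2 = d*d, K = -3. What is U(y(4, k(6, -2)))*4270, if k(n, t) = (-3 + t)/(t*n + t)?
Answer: -15250/9 ≈ -1694.4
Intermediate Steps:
s(M, d) = -⅔ + d²/3 (s(M, d) = -⅔ + (d*d)/3 = -⅔ + d²/3)
k(n, t) = (-3 + t)/(t + n*t) (k(n, t) = (-3 + t)/(n*t + t) = (-3 + t)/(t + n*t))
y(c, I) = 5/3 (y(c, I) = (6 + (-⅔ + (⅓)*(-3)²))/5 = (6 + (-⅔ + (⅓)*9))/5 = (6 + (-⅔ + 3))/5 = (6 + 7/3)/5 = (⅕)*(25/3) = 5/3)
U(h) = -h²/7 (U(h) = (-h²)/7 = -h²/7)
U(y(4, k(6, -2)))*4270 = -(5/3)²/7*4270 = -⅐*25/9*4270 = -25/63*4270 = -15250/9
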